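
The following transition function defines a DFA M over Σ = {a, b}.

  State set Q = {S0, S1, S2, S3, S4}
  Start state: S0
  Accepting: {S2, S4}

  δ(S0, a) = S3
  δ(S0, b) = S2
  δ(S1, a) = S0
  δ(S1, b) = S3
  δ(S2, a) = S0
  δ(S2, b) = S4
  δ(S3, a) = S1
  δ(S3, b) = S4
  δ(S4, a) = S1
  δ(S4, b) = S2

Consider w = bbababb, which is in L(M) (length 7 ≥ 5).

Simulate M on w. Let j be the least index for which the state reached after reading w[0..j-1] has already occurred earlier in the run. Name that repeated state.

S1

Run of M on w = b b a b a b b:
  step 0: S0  (start)
  step 1: S2  (read b: S0→S2)
  step 2: S4  (read b: S2→S4)
  step 3: S1  (read a: S4→S1)
  step 4: S3  (read b: S1→S3)
  step 5: S1  (read a: S3→S1)   ← first repeat (S1 seen earlier)
  step 6: S3  (read b: S1→S3)
  step 7: S4  (read b: S3→S4)

The earliest repeat is at step j = 5: M is in S1, which it already visited at step i = 3.
Pumping length from the standard proof: p = 5 (the number of states). The repeated state found above gives |xy| = j ≤ 5 and |y| = j − i ≥ 1.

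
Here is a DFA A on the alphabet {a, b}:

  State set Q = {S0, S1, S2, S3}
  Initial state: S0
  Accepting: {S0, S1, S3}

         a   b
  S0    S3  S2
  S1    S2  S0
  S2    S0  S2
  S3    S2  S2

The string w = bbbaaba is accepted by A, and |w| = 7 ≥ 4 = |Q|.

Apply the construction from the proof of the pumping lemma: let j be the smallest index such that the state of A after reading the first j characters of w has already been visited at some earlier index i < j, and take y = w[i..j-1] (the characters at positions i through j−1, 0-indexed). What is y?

b

Run of A on w = b b b a a b a:
  step 0: S0  (start)
  step 1: S2  (read b: S0→S2)
  step 2: S2  (read b: S2→S2)   ← first repeat (S2 seen earlier)
  step 3: S2  (read b: S2→S2)
  step 4: S0  (read a: S2→S0)
  step 5: S3  (read a: S0→S3)
  step 6: S2  (read b: S3→S2)
  step 7: S0  (read a: S2→S0)

So i = 1, j = 2, giving x = w[0:1] = b, y = w[1:2] = b, z = w[2:7] = baaba.
Check: |xy| = 2 ≤ 4 and |y| = 1 ≥ 1. Reading y takes A from S2 back to S2, so every xyⁱz is accepted.
Pumping length from the standard proof: p = 4 (the number of states). The repeated state found above gives |xy| = j ≤ 4 and |y| = j − i ≥ 1.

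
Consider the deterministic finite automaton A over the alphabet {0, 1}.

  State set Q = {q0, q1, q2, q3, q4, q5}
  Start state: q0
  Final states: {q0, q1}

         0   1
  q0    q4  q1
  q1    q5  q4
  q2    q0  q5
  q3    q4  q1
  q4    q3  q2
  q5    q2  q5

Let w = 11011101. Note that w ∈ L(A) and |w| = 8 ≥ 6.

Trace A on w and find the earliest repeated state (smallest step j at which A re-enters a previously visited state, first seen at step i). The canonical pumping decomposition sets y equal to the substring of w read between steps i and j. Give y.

101

Run of A on w = 1 1 0 1 1 1 0 1:
  step 0: q0  (start)
  step 1: q1  (read 1: q0→q1)
  step 2: q4  (read 1: q1→q4)
  step 3: q3  (read 0: q4→q3)
  step 4: q1  (read 1: q3→q1)   ← first repeat (q1 seen earlier)
  step 5: q4  (read 1: q1→q4)
  step 6: q2  (read 1: q4→q2)
  step 7: q0  (read 0: q2→q0)
  step 8: q1  (read 1: q0→q1)

So i = 1, j = 4, giving x = w[0:1] = 1, y = w[1:4] = 101, z = w[4:8] = 1101.
Check: |xy| = 4 ≤ 6 and |y| = 3 ≥ 1. Reading y takes A from q1 back to q1, so every xyⁱz is accepted.
The DFA has 6 states, so the proof of the pumping lemma guarantees a repeated state among the first 6+1 visited; the segment between the two visits is the pumpable y.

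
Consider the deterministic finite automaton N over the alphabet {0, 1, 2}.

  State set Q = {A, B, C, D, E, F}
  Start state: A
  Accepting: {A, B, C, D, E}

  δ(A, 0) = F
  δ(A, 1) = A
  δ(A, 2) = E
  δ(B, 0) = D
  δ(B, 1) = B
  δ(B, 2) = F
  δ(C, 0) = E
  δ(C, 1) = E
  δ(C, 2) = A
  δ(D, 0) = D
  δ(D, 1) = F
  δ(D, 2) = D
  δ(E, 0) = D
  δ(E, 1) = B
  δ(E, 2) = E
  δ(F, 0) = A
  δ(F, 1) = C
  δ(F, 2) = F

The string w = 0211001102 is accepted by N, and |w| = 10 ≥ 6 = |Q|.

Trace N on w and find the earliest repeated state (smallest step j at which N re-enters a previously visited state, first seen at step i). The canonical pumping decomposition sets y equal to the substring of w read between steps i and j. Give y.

Run of N on w = 0 2 1 1 0 0 1 1 0 2:
  step 0: A  (start)
  step 1: F  (read 0: A→F)
  step 2: F  (read 2: F→F)   ← first repeat (F seen earlier)
  step 3: C  (read 1: F→C)
  step 4: E  (read 1: C→E)
  step 5: D  (read 0: E→D)
  step 6: D  (read 0: D→D)
  step 7: F  (read 1: D→F)
  step 8: C  (read 1: F→C)
  step 9: E  (read 0: C→E)
  step 10: E  (read 2: E→E)

So i = 1, j = 2, giving x = w[0:1] = 0, y = w[1:2] = 2, z = w[2:10] = 11001102.
Check: |xy| = 2 ≤ 6 and |y| = 1 ≥ 1. Reading y takes N from F back to F, so every xyⁱz is accepted.
Since N has 6 states, any run of length ≥ 6 visits 6+1 states, so by pigeonhole some state repeats within the first 6 steps — that repeat gives the pumpable loop.

2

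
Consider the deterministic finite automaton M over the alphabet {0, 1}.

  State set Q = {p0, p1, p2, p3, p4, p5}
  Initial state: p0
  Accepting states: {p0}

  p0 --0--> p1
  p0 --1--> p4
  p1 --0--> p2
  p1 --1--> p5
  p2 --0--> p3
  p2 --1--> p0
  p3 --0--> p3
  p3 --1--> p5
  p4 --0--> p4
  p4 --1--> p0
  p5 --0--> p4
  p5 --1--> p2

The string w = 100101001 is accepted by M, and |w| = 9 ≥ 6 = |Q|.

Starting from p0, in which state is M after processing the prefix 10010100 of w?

State sequence: p0 -1-> p4 -0-> p4 -0-> p4 -1-> p0 -0-> p1 -1-> p5 -0-> p4 -0-> p4

After reading 8 characters, M is in state p4.

p4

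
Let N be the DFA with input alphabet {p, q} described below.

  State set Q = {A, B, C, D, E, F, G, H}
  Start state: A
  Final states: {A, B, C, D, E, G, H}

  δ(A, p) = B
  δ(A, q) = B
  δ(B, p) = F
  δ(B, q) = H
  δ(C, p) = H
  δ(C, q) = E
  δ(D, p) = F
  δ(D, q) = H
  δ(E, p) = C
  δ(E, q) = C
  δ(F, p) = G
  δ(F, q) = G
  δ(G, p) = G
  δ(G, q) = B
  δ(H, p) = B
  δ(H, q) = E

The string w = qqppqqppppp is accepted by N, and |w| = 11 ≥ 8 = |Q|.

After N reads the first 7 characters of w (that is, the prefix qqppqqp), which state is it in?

Run of N on the first 7 characters of w = q q p p q q p:
  step 0: A  (start)
  step 1: B  (read q: A→B)
  step 2: H  (read q: B→H)
  step 3: B  (read p: H→B)
  step 4: F  (read p: B→F)
  step 5: G  (read q: F→G)
  step 6: B  (read q: G→B)
  step 7: F  (read p: B→F)

After reading 7 characters, N is in state F.
(This kind of state-tracing is the core of the pumping-lemma construction: with 8 states, pigeonhole forces a repeat within the first 8 steps.)

F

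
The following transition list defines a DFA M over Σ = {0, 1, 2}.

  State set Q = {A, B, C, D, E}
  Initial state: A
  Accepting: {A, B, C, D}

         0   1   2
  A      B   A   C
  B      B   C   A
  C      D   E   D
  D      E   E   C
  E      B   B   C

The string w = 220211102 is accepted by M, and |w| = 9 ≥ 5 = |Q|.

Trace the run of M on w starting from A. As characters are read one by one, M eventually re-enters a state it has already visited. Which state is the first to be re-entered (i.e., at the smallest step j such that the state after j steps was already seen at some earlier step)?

C

Run of M on w = 2 2 0 2 1 1 1 0 2:
  step 0: A  (start)
  step 1: C  (read 2: A→C)
  step 2: D  (read 2: C→D)
  step 3: E  (read 0: D→E)
  step 4: C  (read 2: E→C)   ← first repeat (C seen earlier)
  step 5: E  (read 1: C→E)
  step 6: B  (read 1: E→B)
  step 7: C  (read 1: B→C)
  step 8: D  (read 0: C→D)
  step 9: C  (read 2: D→C)

The earliest repeat is at step j = 4: M is in C, which it already visited at step i = 1.
Pumping length from the standard proof: p = 5 (the number of states). The repeated state found above gives |xy| = j ≤ 5 and |y| = j − i ≥ 1.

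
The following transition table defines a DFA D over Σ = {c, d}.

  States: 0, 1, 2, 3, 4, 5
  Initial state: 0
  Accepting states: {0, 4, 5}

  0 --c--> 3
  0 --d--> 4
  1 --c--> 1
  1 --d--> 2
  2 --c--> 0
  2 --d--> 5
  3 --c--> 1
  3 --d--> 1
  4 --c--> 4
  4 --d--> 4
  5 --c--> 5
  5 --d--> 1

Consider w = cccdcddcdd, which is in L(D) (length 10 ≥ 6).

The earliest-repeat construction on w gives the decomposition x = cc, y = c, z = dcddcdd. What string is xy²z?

ccccdcddcdd

xy^2z = cc·c·c·dcddcdd = ccccdcddcdd.
Reading y = c takes D from 1 back to 1, so after x·y·y the machine is still in 1, and z then leads to the accepting state 4. Hence ccccdcddcdd ∈ L(D).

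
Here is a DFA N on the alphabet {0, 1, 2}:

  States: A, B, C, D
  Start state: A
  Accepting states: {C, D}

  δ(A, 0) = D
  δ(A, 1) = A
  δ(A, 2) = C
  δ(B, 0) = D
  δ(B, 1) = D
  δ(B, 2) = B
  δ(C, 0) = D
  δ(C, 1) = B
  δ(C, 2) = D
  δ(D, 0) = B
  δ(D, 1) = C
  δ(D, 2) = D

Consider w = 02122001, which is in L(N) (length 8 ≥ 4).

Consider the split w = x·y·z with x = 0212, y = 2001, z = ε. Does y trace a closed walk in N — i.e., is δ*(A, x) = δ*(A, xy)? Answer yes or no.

no

State sequence: A -0-> D -2-> D -1-> C -2-> D -2-> D -0-> B -0-> D -1-> C

After x (step 4): D. After xy (step 8): C.
They differ (D ≠ C), so y is not a cycle from the state after x; this split is not the one the pumping-lemma construction produces, and pumping y need not keep the string in L(N).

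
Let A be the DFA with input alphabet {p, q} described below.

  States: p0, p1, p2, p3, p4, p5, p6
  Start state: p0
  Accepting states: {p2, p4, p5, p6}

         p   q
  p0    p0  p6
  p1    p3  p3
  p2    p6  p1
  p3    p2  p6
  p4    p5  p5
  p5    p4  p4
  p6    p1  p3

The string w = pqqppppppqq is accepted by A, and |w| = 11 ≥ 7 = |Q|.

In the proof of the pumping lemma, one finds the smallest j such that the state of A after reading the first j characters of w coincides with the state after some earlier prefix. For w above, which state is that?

p0

Run of A on w = p q q p p p p p p q q:
  step 0: p0  (start)
  step 1: p0  (read p: p0→p0)   ← first repeat (p0 seen earlier)
  step 2: p6  (read q: p0→p6)
  step 3: p3  (read q: p6→p3)
  step 4: p2  (read p: p3→p2)
  step 5: p6  (read p: p2→p6)
  step 6: p1  (read p: p6→p1)
  step 7: p3  (read p: p1→p3)
  step 8: p2  (read p: p3→p2)
  step 9: p6  (read p: p2→p6)
  step 10: p3  (read q: p6→p3)
  step 11: p6  (read q: p3→p6)

The earliest repeat is at step j = 1: A is in p0, which it already visited at step i = 0.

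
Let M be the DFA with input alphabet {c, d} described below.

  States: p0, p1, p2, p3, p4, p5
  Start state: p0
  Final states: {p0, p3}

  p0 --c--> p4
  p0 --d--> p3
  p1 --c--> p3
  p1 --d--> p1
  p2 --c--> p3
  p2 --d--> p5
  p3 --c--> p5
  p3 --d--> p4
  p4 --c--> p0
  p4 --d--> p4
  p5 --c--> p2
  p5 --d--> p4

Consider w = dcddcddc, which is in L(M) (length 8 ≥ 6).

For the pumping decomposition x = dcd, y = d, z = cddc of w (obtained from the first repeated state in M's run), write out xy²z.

dcdddcddc

xy^2z = dcd·d·d·cddc = dcdddcddc.
Reading y = d takes M from p4 back to p4, so after x·y·y the machine is still in p4, and z then leads to the accepting state p0. Hence dcdddcddc ∈ L(M).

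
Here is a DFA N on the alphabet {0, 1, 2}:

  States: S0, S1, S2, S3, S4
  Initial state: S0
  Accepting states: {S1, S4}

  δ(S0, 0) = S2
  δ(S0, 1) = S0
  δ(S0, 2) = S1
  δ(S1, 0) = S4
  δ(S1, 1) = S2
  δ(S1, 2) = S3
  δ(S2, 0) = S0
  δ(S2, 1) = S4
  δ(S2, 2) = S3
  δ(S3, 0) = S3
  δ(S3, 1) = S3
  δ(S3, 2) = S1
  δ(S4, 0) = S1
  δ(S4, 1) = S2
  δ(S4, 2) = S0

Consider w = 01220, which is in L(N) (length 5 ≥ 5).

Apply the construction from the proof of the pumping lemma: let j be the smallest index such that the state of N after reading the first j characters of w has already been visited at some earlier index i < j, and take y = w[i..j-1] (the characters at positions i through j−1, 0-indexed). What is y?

012

State sequence: S0 -0-> S2 -1-> S4 -2-> S0 -2-> S1 -0-> S4
First repeat at step 3: S0 was already visited.

So i = 0, j = 3, giving x = w[0:0] = ε, y = w[0:3] = 012, z = w[3:5] = 20.
Check: |xy| = 3 ≤ 5 and |y| = 3 ≥ 1. Reading y takes N from S0 back to S0, so every xyⁱz is accepted.
Since N has 5 states, any run of length ≥ 5 visits 5+1 states, so by pigeonhole some state repeats within the first 5 steps — that repeat gives the pumpable loop.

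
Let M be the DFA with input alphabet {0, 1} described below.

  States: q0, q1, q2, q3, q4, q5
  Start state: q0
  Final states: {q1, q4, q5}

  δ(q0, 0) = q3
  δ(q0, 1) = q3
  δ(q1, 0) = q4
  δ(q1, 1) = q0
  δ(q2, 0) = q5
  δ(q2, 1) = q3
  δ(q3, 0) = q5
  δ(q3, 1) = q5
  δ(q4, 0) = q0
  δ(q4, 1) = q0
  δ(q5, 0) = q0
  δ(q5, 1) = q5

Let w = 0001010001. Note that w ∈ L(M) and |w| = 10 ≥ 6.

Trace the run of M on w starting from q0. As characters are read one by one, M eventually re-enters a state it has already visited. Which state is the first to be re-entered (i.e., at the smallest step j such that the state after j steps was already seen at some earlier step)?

State sequence: q0 -0-> q3 -0-> q5 -0-> q0 -1-> q3 -0-> q5 -1-> q5 -0-> q0 -0-> q3 -0-> q5 -1-> q5
First repeat at step 3: q0 was already visited.

The earliest repeat is at step j = 3: M is in q0, which it already visited at step i = 0.

q0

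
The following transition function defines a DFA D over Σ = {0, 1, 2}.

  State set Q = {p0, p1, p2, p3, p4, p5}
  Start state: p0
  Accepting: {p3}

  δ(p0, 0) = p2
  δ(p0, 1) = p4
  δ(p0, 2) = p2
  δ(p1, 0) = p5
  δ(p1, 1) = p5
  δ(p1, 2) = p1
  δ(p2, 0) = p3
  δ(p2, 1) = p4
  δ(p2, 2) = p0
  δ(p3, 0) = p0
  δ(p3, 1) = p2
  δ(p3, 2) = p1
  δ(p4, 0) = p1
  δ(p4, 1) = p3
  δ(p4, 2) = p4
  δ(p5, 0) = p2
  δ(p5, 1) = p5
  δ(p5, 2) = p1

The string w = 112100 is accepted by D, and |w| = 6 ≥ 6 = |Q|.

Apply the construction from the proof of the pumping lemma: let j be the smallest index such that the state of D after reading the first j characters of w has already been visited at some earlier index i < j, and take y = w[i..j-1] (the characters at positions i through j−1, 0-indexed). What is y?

Run of D on w = 1 1 2 1 0 0:
  step 0: p0  (start)
  step 1: p4  (read 1: p0→p4)
  step 2: p3  (read 1: p4→p3)
  step 3: p1  (read 2: p3→p1)
  step 4: p5  (read 1: p1→p5)
  step 5: p2  (read 0: p5→p2)
  step 6: p3  (read 0: p2→p3)   ← first repeat (p3 seen earlier)

So i = 2, j = 6, giving x = w[0:2] = 11, y = w[2:6] = 2100, z = w[6:6] = ε.
Check: |xy| = 6 ≤ 6 and |y| = 4 ≥ 1. Reading y takes D from p3 back to p3, so every xyⁱz is accepted.
The DFA has 6 states, so the proof of the pumping lemma guarantees a repeated state among the first 6+1 visited; the segment between the two visits is the pumpable y.

2100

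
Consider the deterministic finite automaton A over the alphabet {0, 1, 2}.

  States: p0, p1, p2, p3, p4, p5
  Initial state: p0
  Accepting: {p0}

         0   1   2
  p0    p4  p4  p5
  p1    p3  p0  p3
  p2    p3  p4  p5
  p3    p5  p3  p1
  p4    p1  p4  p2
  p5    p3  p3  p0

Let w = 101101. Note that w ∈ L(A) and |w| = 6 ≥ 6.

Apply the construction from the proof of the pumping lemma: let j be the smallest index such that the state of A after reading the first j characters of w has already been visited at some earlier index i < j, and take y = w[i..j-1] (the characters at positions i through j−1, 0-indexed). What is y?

101

State sequence: p0 -1-> p4 -0-> p1 -1-> p0 -1-> p4 -0-> p1 -1-> p0
First repeat at step 3: p0 was already visited.

So i = 0, j = 3, giving x = w[0:0] = ε, y = w[0:3] = 101, z = w[3:6] = 101.
Check: |xy| = 3 ≤ 6 and |y| = 3 ≥ 1. Reading y takes A from p0 back to p0, so every xyⁱz is accepted.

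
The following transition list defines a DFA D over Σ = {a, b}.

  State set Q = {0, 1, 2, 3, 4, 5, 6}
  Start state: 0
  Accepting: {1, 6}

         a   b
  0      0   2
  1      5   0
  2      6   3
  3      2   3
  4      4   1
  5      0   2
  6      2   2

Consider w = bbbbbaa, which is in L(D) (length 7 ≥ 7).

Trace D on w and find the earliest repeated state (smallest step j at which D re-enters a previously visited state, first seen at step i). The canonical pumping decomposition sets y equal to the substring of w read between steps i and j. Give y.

b

State sequence: 0 -b-> 2 -b-> 3 -b-> 3 -b-> 3 -b-> 3 -a-> 2 -a-> 6
First repeat at step 3: 3 was already visited.

So i = 2, j = 3, giving x = w[0:2] = bb, y = w[2:3] = b, z = w[3:7] = bbaa.
Check: |xy| = 3 ≤ 7 and |y| = 1 ≥ 1. Reading y takes D from 3 back to 3, so every xyⁱz is accepted.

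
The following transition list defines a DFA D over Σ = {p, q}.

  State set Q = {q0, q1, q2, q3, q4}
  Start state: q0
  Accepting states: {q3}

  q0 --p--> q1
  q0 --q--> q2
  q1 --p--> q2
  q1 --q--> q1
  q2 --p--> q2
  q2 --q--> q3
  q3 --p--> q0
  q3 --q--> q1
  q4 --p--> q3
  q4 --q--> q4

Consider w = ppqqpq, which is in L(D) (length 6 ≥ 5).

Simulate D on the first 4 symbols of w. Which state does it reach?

q1

Run of D on the first 4 characters of w = p p q q:
  step 0: q0  (start)
  step 1: q1  (read p: q0→q1)
  step 2: q2  (read p: q1→q2)
  step 3: q3  (read q: q2→q3)
  step 4: q1  (read q: q3→q1)

After reading 4 characters, D is in state q1.
(This kind of state-tracing is the core of the pumping-lemma construction: with 5 states, pigeonhole forces a repeat within the first 5 steps.)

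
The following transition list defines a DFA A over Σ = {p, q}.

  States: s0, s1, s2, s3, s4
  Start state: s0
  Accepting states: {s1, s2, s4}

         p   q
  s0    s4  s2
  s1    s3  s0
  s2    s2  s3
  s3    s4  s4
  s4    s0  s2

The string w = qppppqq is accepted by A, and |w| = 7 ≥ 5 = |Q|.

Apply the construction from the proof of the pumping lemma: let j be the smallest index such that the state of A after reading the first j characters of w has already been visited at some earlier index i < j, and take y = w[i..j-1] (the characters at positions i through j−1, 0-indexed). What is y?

Run of A on w = q p p p p q q:
  step 0: s0  (start)
  step 1: s2  (read q: s0→s2)
  step 2: s2  (read p: s2→s2)   ← first repeat (s2 seen earlier)
  step 3: s2  (read p: s2→s2)
  step 4: s2  (read p: s2→s2)
  step 5: s2  (read p: s2→s2)
  step 6: s3  (read q: s2→s3)
  step 7: s4  (read q: s3→s4)

So i = 1, j = 2, giving x = w[0:1] = q, y = w[1:2] = p, z = w[2:7] = pppqq.
Check: |xy| = 2 ≤ 5 and |y| = 1 ≥ 1. Reading y takes A from s2 back to s2, so every xyⁱz is accepted.

p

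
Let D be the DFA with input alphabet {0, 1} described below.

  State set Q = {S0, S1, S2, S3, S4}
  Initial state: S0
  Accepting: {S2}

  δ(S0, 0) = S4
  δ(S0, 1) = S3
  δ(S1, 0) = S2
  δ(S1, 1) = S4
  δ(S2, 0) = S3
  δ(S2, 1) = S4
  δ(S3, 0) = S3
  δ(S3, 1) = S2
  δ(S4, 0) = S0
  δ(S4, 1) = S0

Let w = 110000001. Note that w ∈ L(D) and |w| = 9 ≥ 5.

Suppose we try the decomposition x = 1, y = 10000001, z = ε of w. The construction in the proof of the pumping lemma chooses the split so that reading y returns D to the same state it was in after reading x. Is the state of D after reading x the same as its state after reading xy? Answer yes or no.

no

Run of D on the first 9 characters of w = 1 1 0 0 0 0 0 0 1:
  step 0: S0  (start)
  step 1: S3  (read 1: S0→S3)
  step 2: S2  (read 1: S3→S2)
  step 3: S3  (read 0: S2→S3)
  step 4: S3  (read 0: S3→S3)
  step 5: S3  (read 0: S3→S3)
  step 6: S3  (read 0: S3→S3)
  step 7: S3  (read 0: S3→S3)
  step 8: S3  (read 0: S3→S3)
  step 9: S2  (read 1: S3→S2)

After x (step 1): S3. After xy (step 9): S2.
They differ (S3 ≠ S2), so y is not a cycle from the state after x; this split is not the one the pumping-lemma construction produces, and pumping y need not keep the string in L(D).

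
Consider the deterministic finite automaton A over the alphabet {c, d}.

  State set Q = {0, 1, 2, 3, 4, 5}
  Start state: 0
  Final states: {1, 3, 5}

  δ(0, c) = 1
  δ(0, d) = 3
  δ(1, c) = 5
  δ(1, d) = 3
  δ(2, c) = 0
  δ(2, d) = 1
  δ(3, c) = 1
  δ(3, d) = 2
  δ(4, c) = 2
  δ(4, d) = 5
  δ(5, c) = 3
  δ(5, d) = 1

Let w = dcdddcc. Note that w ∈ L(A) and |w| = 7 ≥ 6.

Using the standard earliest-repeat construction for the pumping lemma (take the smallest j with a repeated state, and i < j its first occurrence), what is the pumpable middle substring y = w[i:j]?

cd

Run of A on w = d c d d d c c:
  step 0: 0  (start)
  step 1: 3  (read d: 0→3)
  step 2: 1  (read c: 3→1)
  step 3: 3  (read d: 1→3)   ← first repeat (3 seen earlier)
  step 4: 2  (read d: 3→2)
  step 5: 1  (read d: 2→1)
  step 6: 5  (read c: 1→5)
  step 7: 3  (read c: 5→3)

So i = 1, j = 3, giving x = w[0:1] = d, y = w[1:3] = cd, z = w[3:7] = ddcc.
Check: |xy| = 3 ≤ 6 and |y| = 2 ≥ 1. Reading y takes A from 3 back to 3, so every xyⁱz is accepted.
The DFA has 6 states, so the proof of the pumping lemma guarantees a repeated state among the first 6+1 visited; the segment between the two visits is the pumpable y.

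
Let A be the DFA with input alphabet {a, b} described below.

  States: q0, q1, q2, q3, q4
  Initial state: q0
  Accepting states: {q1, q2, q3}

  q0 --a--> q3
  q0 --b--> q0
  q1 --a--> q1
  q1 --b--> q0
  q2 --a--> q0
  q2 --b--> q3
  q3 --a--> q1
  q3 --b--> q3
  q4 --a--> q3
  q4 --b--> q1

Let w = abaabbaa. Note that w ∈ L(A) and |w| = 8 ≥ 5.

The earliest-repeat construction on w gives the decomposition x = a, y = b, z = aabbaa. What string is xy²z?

abbaabbaa

xy^2z = a·b·b·aabbaa = abbaabbaa.
Reading y = b takes A from q3 back to q3, so after x·y·y the machine is still in q3, and z then leads to the accepting state q1. Hence abbaabbaa ∈ L(A).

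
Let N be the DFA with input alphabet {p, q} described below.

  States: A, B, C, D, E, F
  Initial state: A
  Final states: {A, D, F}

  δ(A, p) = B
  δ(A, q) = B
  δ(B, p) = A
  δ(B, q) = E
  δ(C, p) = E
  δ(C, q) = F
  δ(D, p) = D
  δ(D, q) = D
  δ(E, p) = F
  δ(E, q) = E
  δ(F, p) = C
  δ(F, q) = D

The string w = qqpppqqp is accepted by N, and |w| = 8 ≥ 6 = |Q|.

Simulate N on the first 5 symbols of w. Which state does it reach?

State sequence: A -q-> B -q-> E -p-> F -p-> C -p-> E

After reading 5 characters, N is in state E.
(This kind of state-tracing is the core of the pumping-lemma construction: with 6 states, pigeonhole forces a repeat within the first 6 steps.)

E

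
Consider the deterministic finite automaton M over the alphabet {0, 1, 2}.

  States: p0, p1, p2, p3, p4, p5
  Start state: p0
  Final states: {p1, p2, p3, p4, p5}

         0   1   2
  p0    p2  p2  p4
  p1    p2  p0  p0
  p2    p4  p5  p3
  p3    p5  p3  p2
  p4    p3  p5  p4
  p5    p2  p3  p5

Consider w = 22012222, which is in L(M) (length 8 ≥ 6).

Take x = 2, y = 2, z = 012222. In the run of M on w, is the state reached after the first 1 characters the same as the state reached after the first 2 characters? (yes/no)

yes

Run of M on the first 2 characters of w = 2 2:
  step 0: p0  (start)
  step 1: p4  (read 2: p0→p4)
  step 2: p4  (read 2: p4→p4)

After x (step 1): p4. After xy (step 2): p4.
They match, so y = 2 drives M around a cycle from p4 back to itself; pumping y any number of times keeps M in p4 before reading z, and xyⁱz ∈ L(M) for every i ≥ 0.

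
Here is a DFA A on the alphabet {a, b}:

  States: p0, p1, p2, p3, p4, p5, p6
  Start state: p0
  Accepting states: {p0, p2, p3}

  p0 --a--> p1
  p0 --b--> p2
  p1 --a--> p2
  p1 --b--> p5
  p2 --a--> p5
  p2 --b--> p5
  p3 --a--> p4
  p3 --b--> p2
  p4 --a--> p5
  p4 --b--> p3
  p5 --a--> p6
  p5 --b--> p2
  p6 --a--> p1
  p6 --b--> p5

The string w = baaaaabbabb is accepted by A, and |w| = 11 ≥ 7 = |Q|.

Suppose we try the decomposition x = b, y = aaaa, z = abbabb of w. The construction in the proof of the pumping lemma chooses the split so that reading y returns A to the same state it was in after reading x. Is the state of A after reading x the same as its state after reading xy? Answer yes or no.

yes

State sequence: p0 -b-> p2 -a-> p5 -a-> p6 -a-> p1 -a-> p2

After x (step 1): p2. After xy (step 5): p2.
They match, so y = aaaa drives A around a cycle from p2 back to itself; pumping y any number of times keeps A in p2 before reading z, and xyⁱz ∈ L(A) for every i ≥ 0.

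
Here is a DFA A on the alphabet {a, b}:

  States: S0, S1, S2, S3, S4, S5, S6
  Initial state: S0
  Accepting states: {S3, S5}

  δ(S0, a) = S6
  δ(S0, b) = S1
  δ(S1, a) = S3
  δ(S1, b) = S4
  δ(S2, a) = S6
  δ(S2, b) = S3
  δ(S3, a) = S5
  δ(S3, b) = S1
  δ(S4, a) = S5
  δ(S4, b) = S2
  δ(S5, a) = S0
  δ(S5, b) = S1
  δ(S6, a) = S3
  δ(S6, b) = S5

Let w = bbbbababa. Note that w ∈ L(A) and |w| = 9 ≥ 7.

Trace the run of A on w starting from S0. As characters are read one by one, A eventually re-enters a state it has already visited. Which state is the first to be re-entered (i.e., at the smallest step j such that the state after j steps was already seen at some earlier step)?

State sequence: S0 -b-> S1 -b-> S4 -b-> S2 -b-> S3 -a-> S5 -b-> S1 -a-> S3 -b-> S1 -a-> S3
First repeat at step 6: S1 was already visited.

The earliest repeat is at step j = 6: A is in S1, which it already visited at step i = 1.
With |Q| = 7, pigeonhole forces a state repeat no later than step 7; the substring read between the first and second visits to that state can be pumped.

S1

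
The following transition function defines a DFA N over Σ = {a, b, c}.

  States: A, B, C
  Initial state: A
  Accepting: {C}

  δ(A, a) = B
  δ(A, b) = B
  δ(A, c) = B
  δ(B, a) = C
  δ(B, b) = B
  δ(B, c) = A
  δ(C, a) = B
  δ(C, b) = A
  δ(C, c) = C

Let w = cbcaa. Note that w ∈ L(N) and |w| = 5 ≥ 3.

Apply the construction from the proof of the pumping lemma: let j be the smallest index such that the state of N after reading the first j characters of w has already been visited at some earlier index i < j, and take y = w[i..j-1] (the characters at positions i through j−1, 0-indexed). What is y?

Run of N on w = c b c a a:
  step 0: A  (start)
  step 1: B  (read c: A→B)
  step 2: B  (read b: B→B)   ← first repeat (B seen earlier)
  step 3: A  (read c: B→A)
  step 4: B  (read a: A→B)
  step 5: C  (read a: B→C)

So i = 1, j = 2, giving x = w[0:1] = c, y = w[1:2] = b, z = w[2:5] = caa.
Check: |xy| = 2 ≤ 3 and |y| = 1 ≥ 1. Reading y takes N from B back to B, so every xyⁱz is accepted.

b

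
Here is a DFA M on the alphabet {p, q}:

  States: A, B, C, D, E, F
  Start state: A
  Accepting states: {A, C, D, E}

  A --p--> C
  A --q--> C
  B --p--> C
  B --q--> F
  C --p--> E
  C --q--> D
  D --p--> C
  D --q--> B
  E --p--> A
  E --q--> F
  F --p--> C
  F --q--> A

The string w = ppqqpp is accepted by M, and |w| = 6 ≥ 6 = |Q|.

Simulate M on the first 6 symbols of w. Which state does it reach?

Run of M on the first 6 characters of w = p p q q p p:
  step 0: A  (start)
  step 1: C  (read p: A→C)
  step 2: E  (read p: C→E)
  step 3: F  (read q: E→F)
  step 4: A  (read q: F→A)
  step 5: C  (read p: A→C)
  step 6: E  (read p: C→E)

After reading 6 characters, M is in state E.

E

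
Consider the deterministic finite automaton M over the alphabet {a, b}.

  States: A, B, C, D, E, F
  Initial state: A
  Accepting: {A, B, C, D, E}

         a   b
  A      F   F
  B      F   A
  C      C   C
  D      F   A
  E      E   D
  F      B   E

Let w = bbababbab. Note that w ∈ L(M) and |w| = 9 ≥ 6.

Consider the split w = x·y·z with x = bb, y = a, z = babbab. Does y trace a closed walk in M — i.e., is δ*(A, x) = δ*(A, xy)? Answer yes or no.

yes

State sequence: A -b-> F -b-> E -a-> E

After x (step 2): E. After xy (step 3): E.
They match, so y = a drives M around a cycle from E back to itself; pumping y any number of times keeps M in E before reading z, and xyⁱz ∈ L(M) for every i ≥ 0.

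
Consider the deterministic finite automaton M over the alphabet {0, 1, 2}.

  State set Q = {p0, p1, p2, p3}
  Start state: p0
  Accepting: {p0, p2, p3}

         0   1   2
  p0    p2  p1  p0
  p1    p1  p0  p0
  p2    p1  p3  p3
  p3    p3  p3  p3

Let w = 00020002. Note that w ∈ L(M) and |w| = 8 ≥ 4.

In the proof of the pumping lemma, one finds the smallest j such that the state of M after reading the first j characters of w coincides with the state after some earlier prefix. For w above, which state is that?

p1

Run of M on w = 0 0 0 2 0 0 0 2:
  step 0: p0  (start)
  step 1: p2  (read 0: p0→p2)
  step 2: p1  (read 0: p2→p1)
  step 3: p1  (read 0: p1→p1)   ← first repeat (p1 seen earlier)
  step 4: p0  (read 2: p1→p0)
  step 5: p2  (read 0: p0→p2)
  step 6: p1  (read 0: p2→p1)
  step 7: p1  (read 0: p1→p1)
  step 8: p0  (read 2: p1→p0)

The earliest repeat is at step j = 3: M is in p1, which it already visited at step i = 2.
Since M has 4 states, any run of length ≥ 4 visits 4+1 states, so by pigeonhole some state repeats within the first 4 steps — that repeat gives the pumpable loop.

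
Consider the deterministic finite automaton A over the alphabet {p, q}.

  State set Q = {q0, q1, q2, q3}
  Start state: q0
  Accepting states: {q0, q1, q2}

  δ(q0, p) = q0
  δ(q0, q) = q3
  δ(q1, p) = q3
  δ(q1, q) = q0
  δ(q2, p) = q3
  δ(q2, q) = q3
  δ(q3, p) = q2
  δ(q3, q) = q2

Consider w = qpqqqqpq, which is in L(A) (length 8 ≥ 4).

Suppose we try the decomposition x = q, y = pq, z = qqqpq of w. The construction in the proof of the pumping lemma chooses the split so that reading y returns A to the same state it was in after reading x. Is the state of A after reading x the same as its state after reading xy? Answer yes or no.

State sequence: q0 -q-> q3 -p-> q2 -q-> q3

After x (step 1): q3. After xy (step 3): q3.
They match, so y = pq drives A around a cycle from q3 back to itself; pumping y any number of times keeps A in q3 before reading z, and xyⁱz ∈ L(A) for every i ≥ 0.

yes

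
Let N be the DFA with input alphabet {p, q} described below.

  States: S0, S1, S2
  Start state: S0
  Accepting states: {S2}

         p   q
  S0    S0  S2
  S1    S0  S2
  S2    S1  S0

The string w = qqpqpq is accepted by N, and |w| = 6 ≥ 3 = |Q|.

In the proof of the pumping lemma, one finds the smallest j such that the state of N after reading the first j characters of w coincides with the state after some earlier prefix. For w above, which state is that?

Run of N on w = q q p q p q:
  step 0: S0  (start)
  step 1: S2  (read q: S0→S2)
  step 2: S0  (read q: S2→S0)   ← first repeat (S0 seen earlier)
  step 3: S0  (read p: S0→S0)
  step 4: S2  (read q: S0→S2)
  step 5: S1  (read p: S2→S1)
  step 6: S2  (read q: S1→S2)

The earliest repeat is at step j = 2: N is in S0, which it already visited at step i = 0.
Pumping length from the standard proof: p = 3 (the number of states). The repeated state found above gives |xy| = j ≤ 3 and |y| = j − i ≥ 1.

S0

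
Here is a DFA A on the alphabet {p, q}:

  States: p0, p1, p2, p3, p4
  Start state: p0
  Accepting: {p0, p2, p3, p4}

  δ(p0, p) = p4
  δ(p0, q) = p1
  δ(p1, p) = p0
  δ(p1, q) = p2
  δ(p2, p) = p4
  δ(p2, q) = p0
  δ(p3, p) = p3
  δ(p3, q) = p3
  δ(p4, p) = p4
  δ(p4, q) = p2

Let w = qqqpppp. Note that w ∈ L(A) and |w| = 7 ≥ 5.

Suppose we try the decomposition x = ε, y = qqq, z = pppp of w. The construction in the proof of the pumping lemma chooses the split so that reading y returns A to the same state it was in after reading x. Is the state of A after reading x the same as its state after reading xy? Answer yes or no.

yes

Run of A on the first 3 characters of w = q q q:
  step 0: p0  (start)
  step 1: p1  (read q: p0→p1)
  step 2: p2  (read q: p1→p2)
  step 3: p0  (read q: p2→p0)

After x (step 0): p0. After xy (step 3): p0.
They match, so y = qqq drives A around a cycle from p0 back to itself; pumping y any number of times keeps A in p0 before reading z, and xyⁱz ∈ L(A) for every i ≥ 0.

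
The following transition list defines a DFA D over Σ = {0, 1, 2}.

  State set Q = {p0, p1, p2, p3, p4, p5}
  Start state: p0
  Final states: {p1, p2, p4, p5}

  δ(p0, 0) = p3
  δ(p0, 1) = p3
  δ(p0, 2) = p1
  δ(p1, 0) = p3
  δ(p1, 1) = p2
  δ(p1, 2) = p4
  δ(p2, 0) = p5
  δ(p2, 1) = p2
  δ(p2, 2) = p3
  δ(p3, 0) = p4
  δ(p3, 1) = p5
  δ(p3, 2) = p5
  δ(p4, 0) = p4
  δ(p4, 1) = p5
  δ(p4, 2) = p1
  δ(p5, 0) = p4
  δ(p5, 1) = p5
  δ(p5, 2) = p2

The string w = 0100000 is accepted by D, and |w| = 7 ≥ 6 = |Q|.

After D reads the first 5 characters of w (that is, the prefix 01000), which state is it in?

p4

State sequence: p0 -0-> p3 -1-> p5 -0-> p4 -0-> p4 -0-> p4

After reading 5 characters, D is in state p4.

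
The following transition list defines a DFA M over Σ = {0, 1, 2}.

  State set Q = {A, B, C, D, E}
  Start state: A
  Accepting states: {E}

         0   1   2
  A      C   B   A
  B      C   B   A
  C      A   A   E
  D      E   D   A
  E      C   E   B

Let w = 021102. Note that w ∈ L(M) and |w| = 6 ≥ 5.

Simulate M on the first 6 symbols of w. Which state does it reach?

State sequence: A -0-> C -2-> E -1-> E -1-> E -0-> C -2-> E

After reading 6 characters, M is in state E.
(This kind of state-tracing is the core of the pumping-lemma construction: with 5 states, pigeonhole forces a repeat within the first 5 steps.)

E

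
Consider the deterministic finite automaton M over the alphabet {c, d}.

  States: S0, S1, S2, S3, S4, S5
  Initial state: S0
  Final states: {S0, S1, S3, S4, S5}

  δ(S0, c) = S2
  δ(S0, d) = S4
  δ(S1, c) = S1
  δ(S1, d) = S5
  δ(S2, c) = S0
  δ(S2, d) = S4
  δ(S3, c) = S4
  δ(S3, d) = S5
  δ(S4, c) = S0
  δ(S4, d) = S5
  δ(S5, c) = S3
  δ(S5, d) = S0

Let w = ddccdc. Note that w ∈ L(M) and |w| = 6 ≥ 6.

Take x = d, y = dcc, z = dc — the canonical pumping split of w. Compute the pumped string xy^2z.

ddccdccdc

xy^2z = d·dcc·dcc·dc = ddccdccdc.
Reading y = dcc takes M from S4 back to S4, so after x·y·y the machine is still in S4, and z then leads to the accepting state S3. Hence ddccdccdc ∈ L(M).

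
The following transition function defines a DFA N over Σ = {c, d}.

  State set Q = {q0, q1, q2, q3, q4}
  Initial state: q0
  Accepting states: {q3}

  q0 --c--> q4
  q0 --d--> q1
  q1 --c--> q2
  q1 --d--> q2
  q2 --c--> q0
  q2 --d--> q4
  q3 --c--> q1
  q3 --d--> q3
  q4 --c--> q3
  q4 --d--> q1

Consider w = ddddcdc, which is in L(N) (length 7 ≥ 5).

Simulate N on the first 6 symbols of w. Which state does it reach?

Run of N on the first 6 characters of w = d d d d c d:
  step 0: q0  (start)
  step 1: q1  (read d: q0→q1)
  step 2: q2  (read d: q1→q2)
  step 3: q4  (read d: q2→q4)
  step 4: q1  (read d: q4→q1)
  step 5: q2  (read c: q1→q2)
  step 6: q4  (read d: q2→q4)

After reading 6 characters, N is in state q4.
(This kind of state-tracing is the core of the pumping-lemma construction: with 5 states, pigeonhole forces a repeat within the first 5 steps.)

q4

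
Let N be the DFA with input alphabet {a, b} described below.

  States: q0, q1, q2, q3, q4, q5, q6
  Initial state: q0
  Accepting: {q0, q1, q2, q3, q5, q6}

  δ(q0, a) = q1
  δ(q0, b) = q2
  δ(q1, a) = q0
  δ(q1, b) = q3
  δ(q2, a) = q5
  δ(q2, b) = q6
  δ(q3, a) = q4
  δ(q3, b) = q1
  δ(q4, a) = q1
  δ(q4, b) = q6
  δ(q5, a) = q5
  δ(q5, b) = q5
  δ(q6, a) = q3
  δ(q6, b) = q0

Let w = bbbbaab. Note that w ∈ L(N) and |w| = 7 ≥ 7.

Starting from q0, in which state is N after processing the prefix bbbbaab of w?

State sequence: q0 -b-> q2 -b-> q6 -b-> q0 -b-> q2 -a-> q5 -a-> q5 -b-> q5

After reading 7 characters, N is in state q5.
(This kind of state-tracing is the core of the pumping-lemma construction: with 7 states, pigeonhole forces a repeat within the first 7 steps.)

q5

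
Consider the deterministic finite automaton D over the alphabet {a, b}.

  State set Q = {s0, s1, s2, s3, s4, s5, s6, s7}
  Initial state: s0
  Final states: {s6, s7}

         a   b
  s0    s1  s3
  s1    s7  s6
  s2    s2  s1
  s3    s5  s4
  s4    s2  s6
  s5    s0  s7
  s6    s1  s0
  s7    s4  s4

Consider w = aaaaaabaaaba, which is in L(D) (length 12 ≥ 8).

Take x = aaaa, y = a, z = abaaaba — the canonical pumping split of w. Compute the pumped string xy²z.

xy^2z = aaaa·a·a·abaaaba = aaaaaaabaaaba.
Reading y = a takes D from s2 back to s2, so after x·y·y the machine is still in s2, and z then leads to the accepting state s7. Hence aaaaaaabaaaba ∈ L(D).

aaaaaaabaaaba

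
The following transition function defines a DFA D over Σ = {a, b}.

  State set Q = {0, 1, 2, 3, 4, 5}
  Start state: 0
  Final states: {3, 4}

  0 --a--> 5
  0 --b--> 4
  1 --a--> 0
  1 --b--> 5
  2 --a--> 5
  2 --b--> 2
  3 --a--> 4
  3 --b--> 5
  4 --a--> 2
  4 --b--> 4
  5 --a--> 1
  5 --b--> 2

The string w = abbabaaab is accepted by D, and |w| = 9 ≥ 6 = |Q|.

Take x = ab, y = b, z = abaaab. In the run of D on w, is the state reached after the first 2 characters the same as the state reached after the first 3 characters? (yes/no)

State sequence: 0 -a-> 5 -b-> 2 -b-> 2

After x (step 2): 2. After xy (step 3): 2.
They match, so y = b drives D around a cycle from 2 back to itself; pumping y any number of times keeps D in 2 before reading z, and xyⁱz ∈ L(D) for every i ≥ 0.

yes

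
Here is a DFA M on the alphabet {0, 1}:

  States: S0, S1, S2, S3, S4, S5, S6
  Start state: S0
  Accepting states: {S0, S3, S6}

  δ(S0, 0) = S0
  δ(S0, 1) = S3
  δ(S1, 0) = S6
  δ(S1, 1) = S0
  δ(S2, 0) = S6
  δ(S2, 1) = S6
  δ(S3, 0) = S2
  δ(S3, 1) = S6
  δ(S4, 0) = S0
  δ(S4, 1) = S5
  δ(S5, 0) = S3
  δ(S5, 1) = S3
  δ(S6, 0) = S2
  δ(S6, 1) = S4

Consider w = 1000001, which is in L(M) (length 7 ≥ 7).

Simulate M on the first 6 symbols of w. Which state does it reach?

Run of M on the first 6 characters of w = 1 0 0 0 0 0:
  step 0: S0  (start)
  step 1: S3  (read 1: S0→S3)
  step 2: S2  (read 0: S3→S2)
  step 3: S6  (read 0: S2→S6)
  step 4: S2  (read 0: S6→S2)
  step 5: S6  (read 0: S2→S6)
  step 6: S2  (read 0: S6→S2)

After reading 6 characters, M is in state S2.

S2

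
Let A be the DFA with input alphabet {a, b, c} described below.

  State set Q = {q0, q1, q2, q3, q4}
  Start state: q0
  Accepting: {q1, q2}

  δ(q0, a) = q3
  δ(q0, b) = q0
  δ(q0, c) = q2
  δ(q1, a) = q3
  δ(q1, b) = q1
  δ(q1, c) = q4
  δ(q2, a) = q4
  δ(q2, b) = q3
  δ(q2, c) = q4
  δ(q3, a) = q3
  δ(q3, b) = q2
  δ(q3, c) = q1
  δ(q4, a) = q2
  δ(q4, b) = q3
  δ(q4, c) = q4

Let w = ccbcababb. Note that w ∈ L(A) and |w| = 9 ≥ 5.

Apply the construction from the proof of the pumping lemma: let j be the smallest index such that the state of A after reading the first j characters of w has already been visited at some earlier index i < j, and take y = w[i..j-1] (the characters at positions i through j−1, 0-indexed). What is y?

ca

Run of A on w = c c b c a b a b b:
  step 0: q0  (start)
  step 1: q2  (read c: q0→q2)
  step 2: q4  (read c: q2→q4)
  step 3: q3  (read b: q4→q3)
  step 4: q1  (read c: q3→q1)
  step 5: q3  (read a: q1→q3)   ← first repeat (q3 seen earlier)
  step 6: q2  (read b: q3→q2)
  step 7: q4  (read a: q2→q4)
  step 8: q3  (read b: q4→q3)
  step 9: q2  (read b: q3→q2)

So i = 3, j = 5, giving x = w[0:3] = ccb, y = w[3:5] = ca, z = w[5:9] = babb.
Check: |xy| = 5 ≤ 5 and |y| = 2 ≥ 1. Reading y takes A from q3 back to q3, so every xyⁱz is accepted.
The DFA has 5 states, so the proof of the pumping lemma guarantees a repeated state among the first 5+1 visited; the segment between the two visits is the pumpable y.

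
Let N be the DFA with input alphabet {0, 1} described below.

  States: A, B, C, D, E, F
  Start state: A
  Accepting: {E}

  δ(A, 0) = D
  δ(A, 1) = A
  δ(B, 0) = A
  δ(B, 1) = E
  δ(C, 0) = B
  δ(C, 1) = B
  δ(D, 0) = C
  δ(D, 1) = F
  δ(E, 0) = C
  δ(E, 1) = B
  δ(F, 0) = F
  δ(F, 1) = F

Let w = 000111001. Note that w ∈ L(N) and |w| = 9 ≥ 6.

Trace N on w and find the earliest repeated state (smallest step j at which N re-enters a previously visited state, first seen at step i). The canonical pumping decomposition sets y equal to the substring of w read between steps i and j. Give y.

State sequence: A -0-> D -0-> C -0-> B -1-> E -1-> B -1-> E -0-> C -0-> B -1-> E
First repeat at step 5: B was already visited.

So i = 3, j = 5, giving x = w[0:3] = 000, y = w[3:5] = 11, z = w[5:9] = 1001.
Check: |xy| = 5 ≤ 6 and |y| = 2 ≥ 1. Reading y takes N from B back to B, so every xyⁱz is accepted.

11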